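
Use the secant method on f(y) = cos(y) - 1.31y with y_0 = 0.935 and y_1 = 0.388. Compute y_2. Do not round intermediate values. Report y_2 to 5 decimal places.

f(y_0) = -0.631032, f(y_1) = 0.417388
y_2 = 0.388000 - (0.417388)·(0.388000 - 0.935000)/(0.417388 - (-0.631032)) = 0.605767; f(y_2) = 0.028511

0.60577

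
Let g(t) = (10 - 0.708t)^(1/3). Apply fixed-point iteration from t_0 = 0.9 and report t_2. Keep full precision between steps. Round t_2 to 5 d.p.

t_1 = g(0.900000) = 2.107667
t_2 = g(2.107667) = 2.041449

2.04145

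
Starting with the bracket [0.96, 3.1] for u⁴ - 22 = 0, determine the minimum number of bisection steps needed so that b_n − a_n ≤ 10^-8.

28

Initial width b − a = 3.1 − 0.96 = 2.140000.
After n steps the width is (b−a)/2^n; need (b−a)/2^n ≤ 10^-8.
So n ≥ log₂(2.140000/10^-8) = log₂(214000000.0000) ≈ 27.6730.
Hence n = 28.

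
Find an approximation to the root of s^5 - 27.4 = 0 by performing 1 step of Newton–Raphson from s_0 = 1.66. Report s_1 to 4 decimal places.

f'(s) = 5s^4
s_0 = 1.660000: f = -14.795070, f' = 37.966657 → s_1 = 1.660000 - (-14.795070)/(37.966657) = 2.049686

2.0497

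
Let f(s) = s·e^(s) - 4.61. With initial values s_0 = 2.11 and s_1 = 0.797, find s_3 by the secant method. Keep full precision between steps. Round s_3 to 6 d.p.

f(s_0) = 12.793789, f(s_1) = -2.841557
s_2 = 0.797000 - (-2.841557)·(0.797000 - 2.110000)/(-2.841557 - (12.793789)) = 1.035624; f(s_2) = -1.692790
s_3 = 1.035624 - (-1.692790)·(1.035624 - 0.797000)/(-1.692790 - (-2.841557)) = 1.387253; f(s_3) = 0.944333

1.387253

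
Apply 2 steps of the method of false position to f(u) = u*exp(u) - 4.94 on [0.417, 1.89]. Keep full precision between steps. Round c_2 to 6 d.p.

1.182656

f(0.417000) = -4.307243, f(1.890000) = 7.570607
step 1: c = 0.951151, f(c) = -2.477766 < 0 → new bracket [0.951151, 1.890000]
step 2: c = 1.182656, f(c) = -1.080958 < 0 → new bracket [1.182656, 1.890000]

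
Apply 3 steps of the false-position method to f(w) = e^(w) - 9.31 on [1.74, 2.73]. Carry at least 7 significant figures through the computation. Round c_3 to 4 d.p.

f(1.740000) = -3.612657, f(2.730000) = 6.022887
step 1: c = 2.111181, f(c) = -1.052012 < 0 → new bracket [2.111181, 2.730000]
step 2: c = 2.203197, f(c) = -0.256086 < 0 → new bracket [2.203197, 2.730000]
step 3: c = 2.224683, f(c) = -0.059453 < 0 → new bracket [2.224683, 2.730000]

2.2247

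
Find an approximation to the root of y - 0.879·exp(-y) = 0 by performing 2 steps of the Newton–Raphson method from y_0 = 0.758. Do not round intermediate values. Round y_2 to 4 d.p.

Newton update: y ← y − f(y)/f'(y).
f'(y) = 1 + 0.879·exp(-y)
y_0 = 0.758000: f = 0.346098, f' = 1.411902 → y_1 = 0.758000 - (0.346098)/(1.411902) = 0.512871
y_1 = 0.512871: f = -0.013452, f' = 1.526322 → y_2 = 0.512871 - (-0.013452)/(1.526322) = 0.521684

0.5217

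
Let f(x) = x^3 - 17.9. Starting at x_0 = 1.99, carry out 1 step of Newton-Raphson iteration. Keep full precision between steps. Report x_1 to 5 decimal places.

f'(x) = 3x^2
x_0 = 1.990000: f = -10.019401, f' = 11.880300 → x_1 = 1.990000 - (-10.019401)/(11.880300) = 2.833363

2.83336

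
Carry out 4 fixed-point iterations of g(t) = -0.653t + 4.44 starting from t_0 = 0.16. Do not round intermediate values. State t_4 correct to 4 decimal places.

2.2267

t_1 = g(0.160000) = 4.335520
t_2 = g(4.335520) = 1.608905
t_3 = g(1.608905) = 3.389385
t_4 = g(3.389385) = 2.226732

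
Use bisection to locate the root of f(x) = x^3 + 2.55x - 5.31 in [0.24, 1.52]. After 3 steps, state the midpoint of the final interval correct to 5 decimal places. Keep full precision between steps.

1.28000

f(0.240000) = -4.684176, f(1.520000) = 2.077808 (opposite signs)
step 1: m = 0.880000, f(m) = -2.384528 < 0 → root in [0.880000, 1.520000]
step 2: m = 1.200000, f(m) = -0.522000 < 0 → root in [1.200000, 1.520000]
step 3: m = 1.360000, f(m) = 0.673456 > 0 → root in [1.200000, 1.360000]
Midpoint of [1.200000, 1.360000] = 1.280000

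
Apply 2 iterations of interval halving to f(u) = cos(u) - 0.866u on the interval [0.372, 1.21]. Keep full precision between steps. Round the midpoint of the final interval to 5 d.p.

0.89575

f(0.372000) = 0.609450, f(1.210000) = -0.694841 (opposite signs)
step 1: m = 0.791000, f(m) = 0.018129 > 0 → root in [0.791000, 1.210000]
step 2: m = 1.000500, f(m) = -0.326551 < 0 → root in [0.791000, 1.000500]
Midpoint of [0.791000, 1.000500] = 0.895750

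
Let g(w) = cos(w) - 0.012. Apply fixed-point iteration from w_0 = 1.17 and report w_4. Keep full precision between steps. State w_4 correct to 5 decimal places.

0.81563

w_1 = g(1.170000) = 0.378152
w_2 = g(0.378152) = 0.917349
w_3 = g(0.917349) = 0.595927
w_4 = g(0.595927) = 0.815628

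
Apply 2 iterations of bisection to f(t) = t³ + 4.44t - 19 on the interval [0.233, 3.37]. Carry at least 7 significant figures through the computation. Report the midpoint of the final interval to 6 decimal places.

f(0.233000) = -17.952831, f(3.370000) = 34.235553 (opposite signs)
step 1: m = 1.801500, f(m) = -5.154748 < 0 → root in [1.801500, 3.370000]
step 2: m = 2.585750, f(m) = 9.769321 > 0 → root in [1.801500, 2.585750]
Midpoint of [1.801500, 2.585750] = 2.193625

2.193625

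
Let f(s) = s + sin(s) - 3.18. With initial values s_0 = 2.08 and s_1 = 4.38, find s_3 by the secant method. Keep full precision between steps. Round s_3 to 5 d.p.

f(s_0) = -0.226867, f(s_1) = 0.254734
s_2 = 4.380000 - (0.254734)·(4.380000 - 2.080000)/(0.254734 - (-0.226867)) = 3.163456; f(s_2) = -0.038406
s_3 = 3.163456 - (-0.038406)·(3.163456 - 4.380000)/(-0.038406 - (0.254734)) = 3.322841; f(s_3) = -0.037417

3.32284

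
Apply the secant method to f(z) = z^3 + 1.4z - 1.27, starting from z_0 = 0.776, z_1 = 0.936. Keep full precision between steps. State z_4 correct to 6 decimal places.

f(z_0) = 0.283689, f(z_1) = 0.860426
z_2 = 0.936000 - (0.860426)·(0.936000 - 0.776000)/(0.860426 - (0.283689)) = 0.697298; f(z_2) = 0.045262
z_3 = 0.697298 - (0.045262)·(0.697298 - 0.936000)/(0.045262 - (0.860426)) = 0.684045; f(z_3) = 0.007738
z_4 = 0.684045 - (0.007738)·(0.684045 - 0.697298)/(0.007738 - (0.045262)) = 0.681311; f(z_4) = 0.000090

0.681311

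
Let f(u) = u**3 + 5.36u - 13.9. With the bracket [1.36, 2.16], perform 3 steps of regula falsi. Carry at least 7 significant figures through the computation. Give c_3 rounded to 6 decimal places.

1.689700

f(1.360000) = -4.094944, f(2.160000) = 7.755296
step 1: c = 1.636446, f(c) = -0.746316 < 0 → new bracket [1.636446, 2.160000]
step 2: c = 1.682407, f(c) = -0.120263 < 0 → new bracket [1.682407, 2.160000]
step 3: c = 1.689700, f(c) = -0.018975 < 0 → new bracket [1.689700, 2.160000]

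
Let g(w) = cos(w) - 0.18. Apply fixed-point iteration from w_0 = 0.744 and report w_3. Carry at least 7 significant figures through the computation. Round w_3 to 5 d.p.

w_1 = g(0.744000) = 0.555766
w_2 = g(0.555766) = 0.669497
w_3 = g(0.669497) = 0.604134

0.60413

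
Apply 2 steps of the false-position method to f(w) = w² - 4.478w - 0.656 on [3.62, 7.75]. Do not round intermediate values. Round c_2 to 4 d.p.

4.4289

False-position update: c = (a·f(b) − b·f(a))/(f(b) − f(a)); replace the endpoint whose sign matches f(c).
f(3.620000) = -3.761960, f(7.750000) = 24.702000
step 1: c = 4.165844, f(c) = -1.956391 < 0 → new bracket [4.165844, 7.750000]
step 2: c = 4.428877, f(c) = -0.873562 < 0 → new bracket [4.428877, 7.750000]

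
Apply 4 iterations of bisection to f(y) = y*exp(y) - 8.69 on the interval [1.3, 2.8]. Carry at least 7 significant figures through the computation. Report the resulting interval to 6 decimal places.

f(1.300000) = -3.919914, f(2.800000) = 37.355011 (opposite signs)
step 1: m = 2.050000, f(m) = 7.234197 > 0 → root in [1.300000, 2.050000]
step 2: m = 1.675000, f(m) = 0.252482 > 0 → root in [1.300000, 1.675000]
step 3: m = 1.487500, f(m) = -2.106300 < 0 → root in [1.487500, 1.675000]
step 4: m = 1.581250, f(m) = -1.003499 < 0 → root in [1.581250, 1.675000]

[1.581250, 1.675000]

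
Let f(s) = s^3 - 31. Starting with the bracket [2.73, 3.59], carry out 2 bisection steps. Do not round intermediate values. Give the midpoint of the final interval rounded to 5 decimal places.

3.05250

f(2.730000) = -10.653583, f(3.590000) = 15.268279 (opposite signs)
step 1: m = 3.160000, f(m) = 0.554496 > 0 → root in [2.730000, 3.160000]
step 2: m = 2.945000, f(m) = -5.457941 < 0 → root in [2.945000, 3.160000]
Midpoint of [2.945000, 3.160000] = 3.052500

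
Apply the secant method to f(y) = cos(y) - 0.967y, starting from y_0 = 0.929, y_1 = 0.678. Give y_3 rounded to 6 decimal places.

0.753951

f(y_0) = -0.299708, f(y_1) = 0.123203
y_2 = 0.678000 - (0.123203)·(0.678000 - 0.929000)/(0.123203 - (-0.299708)) = 0.751122; f(y_2) = 0.004589
y_3 = 0.751122 - (0.004589)·(0.751122 - 0.678000)/(0.004589 - (0.123203)) = 0.753951; f(y_3) = -0.000080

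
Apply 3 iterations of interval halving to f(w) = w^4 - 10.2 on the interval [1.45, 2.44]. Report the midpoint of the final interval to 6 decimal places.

1.759375

f(1.450000) = -5.779494, f(2.440000) = 25.245353 (opposite signs)
step 1: m = 1.945000, f(m) = 4.111278 > 0 → root in [1.450000, 1.945000]
step 2: m = 1.697500, f(m) = -1.896922 < 0 → root in [1.697500, 1.945000]
step 3: m = 1.821250, f(m) = 0.802168 > 0 → root in [1.697500, 1.821250]
Midpoint of [1.697500, 1.821250] = 1.759375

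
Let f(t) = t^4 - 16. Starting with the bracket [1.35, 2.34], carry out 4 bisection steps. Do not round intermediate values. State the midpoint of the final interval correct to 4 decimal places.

f(1.350000) = -12.678494, f(2.340000) = 13.982195 (opposite signs)
step 1: m = 1.845000, f(m) = -4.412614 < 0 → root in [1.845000, 2.340000]
step 2: m = 2.092500, f(m) = 3.171755 > 0 → root in [1.845000, 2.092500]
step 3: m = 1.968750, f(m) = -0.976806 < 0 → root in [1.968750, 2.092500]
step 4: m = 2.030625, f(m) = 1.002740 > 0 → root in [1.968750, 2.030625]
Midpoint of [1.968750, 2.030625] = 1.999687

1.9997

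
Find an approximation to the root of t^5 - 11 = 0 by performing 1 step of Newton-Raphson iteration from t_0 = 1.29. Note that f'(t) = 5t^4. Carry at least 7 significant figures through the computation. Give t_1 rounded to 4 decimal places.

1.8264

t_0 = 1.290000: f = -7.427695, f' = 13.846144 → t_1 = 1.290000 - (-7.427695)/(13.846144) = 1.826445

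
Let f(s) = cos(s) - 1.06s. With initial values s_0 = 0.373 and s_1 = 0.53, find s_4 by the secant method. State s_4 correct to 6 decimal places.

0.713360

f(s_0) = 0.535858, f(s_1) = 0.301007
s_2 = 0.530000 - (0.301007)·(0.530000 - 0.373000)/(0.301007 - (0.535858)) = 0.731226; f(s_2) = -0.030743
s_3 = 0.731226 - (-0.030743)·(0.731226 - 0.530000)/(-0.030743 - (0.301007)) = 0.712578; f(s_3) = 0.001346
s_4 = 0.712578 - (0.001346)·(0.712578 - 0.731226)/(0.001346 - (-0.030743)) = 0.713360; f(s_4) = 0.000005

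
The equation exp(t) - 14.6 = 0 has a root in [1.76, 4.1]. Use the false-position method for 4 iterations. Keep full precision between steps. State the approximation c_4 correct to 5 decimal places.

2.58336

False-position update: c = (a·f(b) − b·f(a))/(f(b) − f(a)); replace the endpoint whose sign matches f(c).
f(1.760000) = -8.787563, f(4.100000) = 45.740288
step 1: c = 2.137108, f(c) = -6.125106 < 0 → new bracket [2.137108, 4.100000]
step 2: c = 2.368918, f(c) = -3.914174 < 0 → new bracket [2.368918, 4.100000]
step 3: c = 2.505376, f(c) = -2.351832 < 0 → new bracket [2.505376, 4.100000]
step 4: c = 2.583358, f(c) = -1.358476 < 0 → new bracket [2.583358, 4.100000]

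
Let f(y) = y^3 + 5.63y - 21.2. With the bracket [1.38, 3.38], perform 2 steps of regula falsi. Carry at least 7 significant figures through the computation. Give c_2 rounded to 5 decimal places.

2.01199

f(1.380000) = -10.802528, f(3.380000) = 36.443872
step 1: c = 1.837285, f(c) = -4.654121 < 0 → new bracket [1.837285, 3.380000]
step 2: c = 2.011989, f(c) = -1.727775 < 0 → new bracket [2.011989, 3.380000]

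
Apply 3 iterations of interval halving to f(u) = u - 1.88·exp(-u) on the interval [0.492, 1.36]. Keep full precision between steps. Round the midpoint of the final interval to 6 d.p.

f(0.492000) = -0.657436, f(1.360000) = 0.877478 (opposite signs)
step 1: m = 0.926000, f(m) = 0.181266 > 0 → root in [0.492000, 0.926000]
step 2: m = 0.709000, f(m) = -0.216216 < 0 → root in [0.709000, 0.926000]
step 3: m = 0.817500, f(m) = -0.012584 < 0 → root in [0.817500, 0.926000]
Midpoint of [0.817500, 0.926000] = 0.871750

0.871750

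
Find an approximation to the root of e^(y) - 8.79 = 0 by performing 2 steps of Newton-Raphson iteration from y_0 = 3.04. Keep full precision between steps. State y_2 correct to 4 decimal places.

2.2111

f'(y) = e^(y)
y_0 = 3.040000: f = 12.115243, f' = 20.905243 → y_1 = 3.040000 - (12.115243)/(20.905243) = 2.460469
y_1 = 2.460469: f = 2.920299, f' = 11.710299 → y_2 = 2.460469 - (2.920299)/(11.710299) = 2.211090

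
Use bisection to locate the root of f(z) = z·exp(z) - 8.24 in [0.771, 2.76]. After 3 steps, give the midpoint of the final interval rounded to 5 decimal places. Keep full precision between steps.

f(0.771000) = -6.573154, f(2.760000) = 35.367567 (opposite signs)
step 1: m = 1.765500, f(m) = 2.078454 > 0 → root in [0.771000, 1.765500]
step 2: m = 1.268250, f(m) = -3.731845 < 0 → root in [1.268250, 1.765500]
step 3: m = 1.516875, f(m) = -1.326145 < 0 → root in [1.516875, 1.765500]
Midpoint of [1.516875, 1.765500] = 1.641187

1.64119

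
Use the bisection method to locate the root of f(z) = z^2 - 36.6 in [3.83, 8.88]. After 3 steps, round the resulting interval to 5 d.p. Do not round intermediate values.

f(3.830000) = -21.931100, f(8.880000) = 42.254400 (opposite signs)
step 1: m = 6.355000, f(m) = 3.786025 > 0 → root in [3.830000, 6.355000]
step 2: m = 5.092500, f(m) = -10.666444 < 0 → root in [5.092500, 6.355000]
step 3: m = 5.723750, f(m) = -3.838686 < 0 → root in [5.723750, 6.355000]

[5.72375, 6.35500]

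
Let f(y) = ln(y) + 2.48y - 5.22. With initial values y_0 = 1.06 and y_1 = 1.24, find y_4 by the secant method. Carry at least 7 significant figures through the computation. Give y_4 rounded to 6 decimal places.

f(y_0) = -2.532931, f(y_1) = -1.929689
y_2 = 1.240000 - (-1.929689)·(1.240000 - 1.060000)/(-1.929689 - (-2.532931)) = 1.815795; f(y_2) = -0.120305
y_3 = 1.815795 - (-0.120305)·(1.815795 - 1.240000)/(-0.120305 - (-1.929689)) = 1.854079; f(y_3) = -0.004495
y_4 = 1.854079 - (-0.004495)·(1.854079 - 1.815795)/(-0.004495 - (-0.120305)) = 1.855565; f(y_4) = -0.000009

1.855565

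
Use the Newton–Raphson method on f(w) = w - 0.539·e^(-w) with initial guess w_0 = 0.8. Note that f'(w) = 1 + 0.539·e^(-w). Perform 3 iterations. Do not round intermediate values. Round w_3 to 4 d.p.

0.3717

w_0 = 0.800000: f = 0.557812, f' = 1.242188 → w_1 = 0.800000 - (0.557812)/(1.242188) = 0.350944
w_1 = 0.350944: f = -0.028524, f' = 1.379468 → w_2 = 0.350944 - (-0.028524)/(1.379468) = 0.371622
w_2 = 0.371622: f = -0.000081, f' = 1.371702 → w_3 = 0.371622 - (-0.000081)/(1.371702) = 0.371681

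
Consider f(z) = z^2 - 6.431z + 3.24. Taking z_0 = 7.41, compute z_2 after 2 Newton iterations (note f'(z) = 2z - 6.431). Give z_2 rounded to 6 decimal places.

z_0 = 7.410000: f = 10.494390, f' = 8.389000 → z_1 = 7.410000 - (10.494390)/(8.389000) = 6.159030
z_1 = 6.159030: f = 1.564927, f' = 5.887059 → z_2 = 6.159030 - (1.564927)/(5.887059) = 5.893205

5.893205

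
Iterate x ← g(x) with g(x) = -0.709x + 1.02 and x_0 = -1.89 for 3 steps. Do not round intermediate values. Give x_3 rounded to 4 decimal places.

x_1 = g(-1.890000) = 2.360010
x_2 = g(2.360010) = -0.653247
x_3 = g(-0.653247) = 1.483152

1.4832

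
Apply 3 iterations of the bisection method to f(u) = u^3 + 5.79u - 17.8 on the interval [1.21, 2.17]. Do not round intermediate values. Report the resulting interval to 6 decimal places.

f(1.210000) = -9.022539, f(2.170000) = 4.982613 (opposite signs)
step 1: m = 1.690000, f(m) = -3.188091 < 0 → root in [1.690000, 2.170000]
step 2: m = 1.930000, f(m) = 0.563757 > 0 → root in [1.690000, 1.930000]
step 3: m = 1.810000, f(m) = -1.390359 < 0 → root in [1.810000, 1.930000]

[1.810000, 1.930000]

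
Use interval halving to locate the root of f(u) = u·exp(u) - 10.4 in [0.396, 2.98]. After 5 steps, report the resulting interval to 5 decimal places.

[1.76875, 1.84950]

f(0.396000) = -9.811596, f(2.980000) = 48.269694 (opposite signs)
step 1: m = 1.688000, f(m) = -1.270194 < 0 → root in [1.688000, 2.980000]
step 2: m = 2.334000, f(m) = 13.684863 > 0 → root in [1.688000, 2.334000]
step 3: m = 2.011000, f(m) = 4.623747 > 0 → root in [1.688000, 2.011000]
step 4: m = 1.849500, f(m) = 1.356606 > 0 → root in [1.688000, 1.849500]
step 5: m = 1.768750, f(m) = -0.028900 < 0 → root in [1.768750, 1.849500]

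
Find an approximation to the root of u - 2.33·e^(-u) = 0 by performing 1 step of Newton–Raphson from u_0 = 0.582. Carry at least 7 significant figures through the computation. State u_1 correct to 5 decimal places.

0.89476

f'(u) = 1 + 2.33·e^(-u)
u_0 = 0.582000: f = -0.719957, f' = 2.301957 → u_1 = 0.582000 - (-0.719957)/(2.301957) = 0.894759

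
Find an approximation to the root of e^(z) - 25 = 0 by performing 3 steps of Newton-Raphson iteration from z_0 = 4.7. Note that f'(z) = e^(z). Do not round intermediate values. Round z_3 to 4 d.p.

Newton update: z ← z − f(z)/f'(z).
z_0 = 4.700000: f = 84.947172, f' = 109.947172 → z_1 = 4.700000 - (84.947172)/(109.947172) = 3.927382
z_1 = 3.927382: f = 25.773874, f' = 50.773874 → z_2 = 3.927382 - (25.773874)/(50.773874) = 3.419761
z_2 = 3.419761: f = 5.562114, f' = 30.562114 → z_3 = 3.419761 - (5.562114)/(30.562114) = 3.237767

3.2378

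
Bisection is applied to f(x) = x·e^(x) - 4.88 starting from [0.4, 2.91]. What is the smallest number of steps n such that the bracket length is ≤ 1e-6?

22

Initial width b − a = 2.91 − 0.4 = 2.510000.
After n steps the width is (b−a)/2^n; need (b−a)/2^n ≤ 1e-6.
So n ≥ log₂(2.510000/1e-6) = log₂(2510000.0000) ≈ 21.2593.
Hence n = 22.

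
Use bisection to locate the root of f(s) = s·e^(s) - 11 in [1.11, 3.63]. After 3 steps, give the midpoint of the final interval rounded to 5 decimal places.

1.89750

f(1.110000) = -7.631862, f(3.630000) = 125.897524 (opposite signs)
step 1: m = 2.370000, f(m) = 14.352820 > 0 → root in [1.110000, 2.370000]
step 2: m = 1.740000, f(m) = -1.086622 < 0 → root in [1.740000, 2.370000]
step 3: m = 2.055000, f(m) = 5.043052 > 0 → root in [1.740000, 2.055000]
Midpoint of [1.740000, 2.055000] = 1.897500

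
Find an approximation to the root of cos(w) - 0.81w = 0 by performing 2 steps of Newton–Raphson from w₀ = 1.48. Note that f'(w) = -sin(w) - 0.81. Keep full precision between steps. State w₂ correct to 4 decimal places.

w_0 = 1.480000: f = -1.108128, f' = -1.805881 → w_1 = 1.480000 - (-1.108128)/(-1.805881) = 0.866378
w_1 = 0.866378: f = -0.054175, f' = -1.571988 → w_2 = 0.866378 - (-0.054175)/(-1.571988) = 0.831915

0.8319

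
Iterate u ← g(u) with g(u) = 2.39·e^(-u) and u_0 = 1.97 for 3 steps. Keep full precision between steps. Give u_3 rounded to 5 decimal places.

0.43116

u_1 = g(1.970000) = 0.333302
u_2 = g(0.333302) = 1.712564
u_3 = g(1.712564) = 0.431162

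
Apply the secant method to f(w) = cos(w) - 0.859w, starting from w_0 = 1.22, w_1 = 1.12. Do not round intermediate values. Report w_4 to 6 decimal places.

0.806027

Secant update: w_(k+1) = w_k − f(w_k)·(w_k − w_(k-1))/(f(w_k) − f(w_(k-1))).
f(w_0) = -0.704334, f(w_1) = -0.526398
w_2 = 1.120000 - (-0.526398)·(1.120000 - 1.220000)/(-0.526398 - (-0.704334)) = 0.824166; f(w_2) = -0.028789
w_3 = 0.824166 - (-0.028789)·(0.824166 - 1.120000)/(-0.028789 - (-0.526398)) = 0.807050; f(w_3) = -0.001625
w_4 = 0.807050 - (-0.001625)·(0.807050 - 0.824166)/(-0.001625 - (-0.028789)) = 0.806027; f(w_4) = -0.000006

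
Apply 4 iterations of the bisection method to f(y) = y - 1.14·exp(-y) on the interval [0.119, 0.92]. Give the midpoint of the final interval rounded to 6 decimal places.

f(0.119000) = -0.893101, f(0.920000) = 0.465688 (opposite signs)
step 1: m = 0.519500, f(m) = -0.158592 < 0 → root in [0.519500, 0.920000]
step 2: m = 0.719750, f(m) = 0.164714 > 0 → root in [0.519500, 0.719750]
step 3: m = 0.619625, f(m) = 0.006138 > 0 → root in [0.519500, 0.619625]
step 4: m = 0.569563, f(m) = -0.075419 < 0 → root in [0.569563, 0.619625]
Midpoint of [0.569563, 0.619625] = 0.594594

0.594594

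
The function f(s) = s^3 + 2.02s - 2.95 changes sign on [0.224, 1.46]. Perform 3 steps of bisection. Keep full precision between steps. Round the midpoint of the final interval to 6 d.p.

f(0.224000) = -2.486281, f(1.460000) = 3.111336 (opposite signs)
step 1: m = 0.842000, f(m) = -0.652212 < 0 → root in [0.842000, 1.460000]
step 2: m = 1.151000, f(m) = 0.899866 > 0 → root in [0.842000, 1.151000]
step 3: m = 0.996500, f(m) = 0.052467 > 0 → root in [0.842000, 0.996500]
Midpoint of [0.842000, 0.996500] = 0.919250

0.919250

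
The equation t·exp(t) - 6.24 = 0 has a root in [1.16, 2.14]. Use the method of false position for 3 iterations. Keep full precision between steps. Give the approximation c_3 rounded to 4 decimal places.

f(1.160000) = -2.539677, f(2.140000) = 11.948797
step 1: c = 1.331784, f(c) = -1.195478 < 0 → new bracket [1.331784, 2.140000]
step 2: c = 1.405291, f(c) = -0.511028 < 0 → new bracket [1.405291, 2.140000]
step 3: c = 1.435425, f(c) = -0.209164 < 0 → new bracket [1.435425, 2.140000]

1.4354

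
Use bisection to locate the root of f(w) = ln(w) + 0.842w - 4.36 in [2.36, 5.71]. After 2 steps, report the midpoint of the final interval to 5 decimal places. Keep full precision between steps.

f(2.360000) = -1.514218, f(5.710000) = 2.190039 (opposite signs)
step 1: m = 4.035000, f(m) = 0.432476 > 0 → root in [2.360000, 4.035000]
step 2: m = 3.197500, f(m) = -0.505336 < 0 → root in [3.197500, 4.035000]
Midpoint of [3.197500, 4.035000] = 3.616250

3.61625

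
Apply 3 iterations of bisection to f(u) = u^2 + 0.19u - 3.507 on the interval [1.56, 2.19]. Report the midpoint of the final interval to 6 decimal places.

1.756875

f(1.560000) = -0.777000, f(2.190000) = 1.705200 (opposite signs)
step 1: m = 1.875000, f(m) = 0.364875 > 0 → root in [1.560000, 1.875000]
step 2: m = 1.717500, f(m) = -0.230869 < 0 → root in [1.717500, 1.875000]
step 3: m = 1.796250, f(m) = 0.060802 > 0 → root in [1.717500, 1.796250]
Midpoint of [1.717500, 1.796250] = 1.756875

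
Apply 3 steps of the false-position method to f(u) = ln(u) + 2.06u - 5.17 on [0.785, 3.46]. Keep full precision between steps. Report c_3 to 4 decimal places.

2.1412

f(0.785000) = -3.794972, f(3.460000) = 3.198869
step 1: c = 2.236499, f(c) = 0.242099 > 0 → new bracket [0.785000, 2.236499]
step 2: c = 2.149454, f(c) = 0.023089 > 0 → new bracket [0.785000, 2.149454]
step 3: c = 2.141203, f(c) = 0.002245 > 0 → new bracket [0.785000, 2.141203]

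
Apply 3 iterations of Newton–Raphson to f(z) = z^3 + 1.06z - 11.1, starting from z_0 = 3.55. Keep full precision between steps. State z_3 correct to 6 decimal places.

f'(z) = 3z^2 + 1.06
z_0 = 3.550000: f = 37.401875, f' = 38.867500 → z_1 = 3.550000 - (37.401875)/(38.867500) = 2.587708
z_1 = 2.587708: f = 8.970870, f' = 21.148702 → z_2 = 2.587708 - (8.970870)/(21.148702) = 2.163528
z_2 = 2.163528: f = 1.320491, f' = 15.102555 → z_3 = 2.163528 - (1.320491)/(15.102555) = 2.076093

2.076093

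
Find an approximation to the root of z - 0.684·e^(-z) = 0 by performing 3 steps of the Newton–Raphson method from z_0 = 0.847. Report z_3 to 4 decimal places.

0.4404

Newton update: z ← z − f(z)/f'(z).
f'(z) = 1 + 0.684·e^(-z)
z_0 = 0.847000: f = 0.553770, f' = 1.293230 → z_1 = 0.847000 - (0.553770)/(1.293230) = 0.418793
z_1 = 0.418793: f = -0.031169, f' = 1.449963 → z_2 = 0.418793 - (-0.031169)/(1.449963) = 0.440290
z_2 = 0.440290: f = -0.000103, f' = 1.440393 → z_3 = 0.440290 - (-0.000103)/(1.440393) = 0.440362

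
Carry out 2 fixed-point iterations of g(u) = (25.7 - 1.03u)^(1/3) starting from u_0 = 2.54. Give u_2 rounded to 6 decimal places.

u_1 = g(2.540000) = 2.847317
u_2 = g(2.847317) = 2.834242

2.834242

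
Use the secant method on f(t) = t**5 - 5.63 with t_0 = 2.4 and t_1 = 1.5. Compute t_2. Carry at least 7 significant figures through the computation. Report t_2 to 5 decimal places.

1.47546

f(t_0) = 73.996240, f(t_1) = 1.963750
t_2 = 1.500000 - (1.963750)·(1.500000 - 2.400000)/(1.963750 - (73.996240)) = 1.475464; f(t_2) = 1.362676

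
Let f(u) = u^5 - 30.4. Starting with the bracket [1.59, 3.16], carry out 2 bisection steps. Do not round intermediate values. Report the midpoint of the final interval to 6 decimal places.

1.786250

f(1.590000) = -20.237850, f(3.160000) = 284.690575 (opposite signs)
step 1: m = 2.375000, f(m) = 45.164545 > 0 → root in [1.590000, 2.375000]
step 2: m = 1.982500, f(m) = 0.224287 > 0 → root in [1.590000, 1.982500]
Midpoint of [1.590000, 1.982500] = 1.786250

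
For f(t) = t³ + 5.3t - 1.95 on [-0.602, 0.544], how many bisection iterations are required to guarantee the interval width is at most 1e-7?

24

Initial width b − a = 0.544 − -0.602 = 1.146000.
After n steps the width is (b−a)/2^n; need (b−a)/2^n ≤ 1e-7.
So n ≥ log₂(1.146000/1e-7) = log₂(11460000.0000) ≈ 23.4501.
Hence n = 24.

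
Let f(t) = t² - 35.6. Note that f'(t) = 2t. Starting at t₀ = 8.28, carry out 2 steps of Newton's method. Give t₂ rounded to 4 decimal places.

5.9749

t_0 = 8.280000: f = 32.958400, f' = 16.560000 → t_1 = 8.280000 - (32.958400)/(16.560000) = 6.289758
t_1 = 6.289758: f = 3.961061, f' = 12.579517 → t_2 = 6.289758 - (3.961061)/(12.579517) = 5.974877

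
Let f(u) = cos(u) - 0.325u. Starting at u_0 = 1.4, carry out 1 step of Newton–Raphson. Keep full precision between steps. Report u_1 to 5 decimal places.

f'(u) = -sin(u) - 0.325
u_0 = 1.400000: f = -0.285033, f' = -1.310450 → u_1 = 1.400000 - (-0.285033)/(-1.310450) = 1.182492

1.18249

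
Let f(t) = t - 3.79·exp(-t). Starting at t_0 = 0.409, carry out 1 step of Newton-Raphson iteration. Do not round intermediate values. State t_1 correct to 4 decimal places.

1.0085

f'(t) = 1 + 3.79·exp(-t)
t_0 = 0.409000: f = -2.108751, f' = 3.517751 → t_1 = 0.409000 - (-2.108751)/(3.517751) = 1.008460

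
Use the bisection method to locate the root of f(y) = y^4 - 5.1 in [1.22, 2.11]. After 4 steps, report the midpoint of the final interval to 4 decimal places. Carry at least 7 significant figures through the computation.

1.5259

f(1.220000) = -2.884665, f(2.110000) = 14.721194 (opposite signs)
step 1: m = 1.665000, f(m) = 2.585231 > 0 → root in [1.220000, 1.665000]
step 2: m = 1.442500, f(m) = -0.770245 < 0 → root in [1.442500, 1.665000]
step 3: m = 1.553750, f(m) = 0.728067 > 0 → root in [1.442500, 1.553750]
step 4: m = 1.498125, f(m) = -0.062765 < 0 → root in [1.498125, 1.553750]
Midpoint of [1.498125, 1.553750] = 1.525937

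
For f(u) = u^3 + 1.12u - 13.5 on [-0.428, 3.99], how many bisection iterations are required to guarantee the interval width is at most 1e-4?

16

Initial width b − a = 3.99 − -0.428 = 4.418000.
After n steps the width is (b−a)/2^n; need (b−a)/2^n ≤ 1e-4.
So n ≥ log₂(4.418000/1e-4) = log₂(44180.0000) ≈ 15.4311.
Hence n = 16.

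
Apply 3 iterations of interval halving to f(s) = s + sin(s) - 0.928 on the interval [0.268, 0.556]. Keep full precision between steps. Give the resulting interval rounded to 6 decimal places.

[0.448000, 0.484000]

f(0.268000) = -0.395197, f(0.556000) = 0.155793 (opposite signs)
step 1: m = 0.412000, f(m) = -0.115557 < 0 → root in [0.412000, 0.556000]
step 2: m = 0.484000, f(m) = 0.021323 > 0 → root in [0.412000, 0.484000]
step 3: m = 0.448000, f(m) = -0.046836 < 0 → root in [0.448000, 0.484000]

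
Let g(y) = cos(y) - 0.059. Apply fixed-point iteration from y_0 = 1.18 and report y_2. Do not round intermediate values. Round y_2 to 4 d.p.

y_1 = g(1.180000) = 0.321925
y_2 = g(0.321925) = 0.889628

0.8896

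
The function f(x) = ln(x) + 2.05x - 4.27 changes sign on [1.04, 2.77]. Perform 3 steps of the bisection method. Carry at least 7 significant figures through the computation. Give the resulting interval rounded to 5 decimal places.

f(1.040000) = -2.098779, f(2.770000) = 2.427347 (opposite signs)
step 1: m = 1.905000, f(m) = 0.279732 > 0 → root in [1.040000, 1.905000]
step 2: m = 1.472500, f(m) = -0.864413 < 0 → root in [1.472500, 1.905000]
step 3: m = 1.688750, f(m) = -0.284074 < 0 → root in [1.688750, 1.905000]

[1.68875, 1.90500]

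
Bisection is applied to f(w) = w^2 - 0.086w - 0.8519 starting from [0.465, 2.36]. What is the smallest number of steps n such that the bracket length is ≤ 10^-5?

18

Initial width b − a = 2.36 − 0.465 = 1.895000.
After n steps the width is (b−a)/2^n; need (b−a)/2^n ≤ 10^-5.
So n ≥ log₂(1.895000/10^-5) = log₂(189500.0000) ≈ 17.5318.
Hence n = 18.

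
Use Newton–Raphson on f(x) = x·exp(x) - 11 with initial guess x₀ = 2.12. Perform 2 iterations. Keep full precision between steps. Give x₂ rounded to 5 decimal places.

1.80866

f'(x) = (x + 1)·exp(x)
x_0 = 2.120000: f = 6.662011, f' = 25.993149 → x_1 = 2.120000 - (6.662011)/(25.993149) = 1.863701
x_1 = 1.863701: f = 1.016320, f' = 18.463876 → x_2 = 1.863701 - (1.016320)/(18.463876) = 1.808658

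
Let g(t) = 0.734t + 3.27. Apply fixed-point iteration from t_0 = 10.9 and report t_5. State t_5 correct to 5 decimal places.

11.99641

t_1 = g(10.900000) = 11.270600
t_2 = g(11.270600) = 11.542620
t_3 = g(11.542620) = 11.742283
t_4 = g(11.742283) = 11.888836
t_5 = g(11.888836) = 11.996406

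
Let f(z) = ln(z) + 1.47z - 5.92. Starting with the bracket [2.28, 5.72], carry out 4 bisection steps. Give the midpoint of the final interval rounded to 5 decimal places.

3.24750

f(2.280000) = -1.744225, f(5.720000) = 4.232369 (opposite signs)
step 1: m = 4.000000, f(m) = 1.346294 > 0 → root in [2.280000, 4.000000]
step 2: m = 3.140000, f(m) = -0.159977 < 0 → root in [3.140000, 4.000000]
step 3: m = 3.570000, f(m) = 0.600466 > 0 → root in [3.140000, 3.570000]
step 4: m = 3.355000, f(m) = 0.222302 > 0 → root in [3.140000, 3.355000]
Midpoint of [3.140000, 3.355000] = 3.247500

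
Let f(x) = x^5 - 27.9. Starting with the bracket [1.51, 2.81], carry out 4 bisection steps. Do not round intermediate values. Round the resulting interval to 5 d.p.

f(1.510000) = -20.049727, f(2.810000) = 147.298991 (opposite signs)
step 1: m = 2.160000, f(m) = 19.118498 > 0 → root in [1.510000, 2.160000]
step 2: m = 1.835000, f(m) = -7.094395 < 0 → root in [1.835000, 2.160000]
step 3: m = 1.997500, f(m) = 3.900499 > 0 → root in [1.835000, 1.997500]
step 4: m = 1.916250, f(m) = -2.061884 < 0 → root in [1.916250, 1.997500]

[1.91625, 1.99750]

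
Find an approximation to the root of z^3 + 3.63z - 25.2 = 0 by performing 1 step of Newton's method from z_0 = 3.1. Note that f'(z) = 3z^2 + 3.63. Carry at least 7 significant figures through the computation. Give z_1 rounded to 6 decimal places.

z_0 = 3.100000: f = 15.844000, f' = 32.460000 → z_1 = 3.100000 - (15.844000)/(32.460000) = 2.611892

2.611892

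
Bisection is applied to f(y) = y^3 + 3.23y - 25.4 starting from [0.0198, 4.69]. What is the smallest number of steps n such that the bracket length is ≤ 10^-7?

26

Initial width b − a = 4.69 − 0.0198 = 4.670200.
After n steps the width is (b−a)/2^n; need (b−a)/2^n ≤ 10^-7.
So n ≥ log₂(4.670200/10^-7) = log₂(46702000.0000) ≈ 25.4770.
Hence n = 26.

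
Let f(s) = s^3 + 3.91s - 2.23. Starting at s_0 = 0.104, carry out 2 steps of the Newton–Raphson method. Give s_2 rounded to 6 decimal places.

0.532258

Newton update: s ← s − f(s)/f'(s).
f'(s) = 3s^2 + 3.91
s_0 = 0.104000: f = -1.822235, f' = 3.942448 → s_1 = 0.104000 - (-1.822235)/(3.942448) = 0.566209
s_1 = 0.566209: f = 0.165400, f' = 4.871778 → s_2 = 0.566209 - (0.165400)/(4.871778) = 0.532258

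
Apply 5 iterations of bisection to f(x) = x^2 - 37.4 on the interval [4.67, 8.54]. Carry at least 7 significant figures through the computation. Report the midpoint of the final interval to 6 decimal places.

6.060781

f(4.670000) = -15.591100, f(8.540000) = 35.531600 (opposite signs)
step 1: m = 6.605000, f(m) = 6.226025 > 0 → root in [4.670000, 6.605000]
step 2: m = 5.637500, f(m) = -5.618594 < 0 → root in [5.637500, 6.605000]
step 3: m = 6.121250, f(m) = 0.069702 > 0 → root in [5.637500, 6.121250]
step 4: m = 5.879375, f(m) = -2.832950 < 0 → root in [5.879375, 6.121250]
step 5: m = 6.000312, f(m) = -1.396250 < 0 → root in [6.000312, 6.121250]
Midpoint of [6.000312, 6.121250] = 6.060781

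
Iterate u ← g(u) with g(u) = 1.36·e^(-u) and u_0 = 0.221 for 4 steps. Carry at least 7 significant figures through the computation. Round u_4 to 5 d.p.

u_1 = g(0.221000) = 1.090335
u_2 = g(1.090335) = 0.457101
u_3 = g(0.457101) = 0.861038
u_4 = g(0.861038) = 0.574903

0.57490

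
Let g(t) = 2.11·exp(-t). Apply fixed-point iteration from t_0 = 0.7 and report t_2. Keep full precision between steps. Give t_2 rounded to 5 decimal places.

0.74000

t_1 = g(0.700000) = 1.047795
t_2 = g(1.047795) = 0.739999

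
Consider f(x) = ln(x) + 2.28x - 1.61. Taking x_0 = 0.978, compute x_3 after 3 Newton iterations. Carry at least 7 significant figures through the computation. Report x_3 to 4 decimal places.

0.8026

f'(x) = 1/x + 2.28
x_0 = 0.978000: f = 0.597594, f' = 3.302495 → x_1 = 0.978000 - (0.597594)/(3.302495) = 0.797048
x_1 = 0.797048: f = -0.019572, f' = 3.534630 → x_2 = 0.797048 - (-0.019572)/(3.534630) = 0.802585
x_2 = 0.802585: f = -0.000024, f' = 3.525974 → x_3 = 0.802585 - (-0.000024)/(3.525974) = 0.802592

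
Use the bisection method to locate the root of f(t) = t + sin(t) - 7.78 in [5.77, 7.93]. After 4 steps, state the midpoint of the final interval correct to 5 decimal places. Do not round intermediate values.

7.05250

f(5.770000) = -2.500955, f(7.930000) = 1.147112 (opposite signs)
step 1: m = 6.850000, f(m) = -0.393052 < 0 → root in [6.850000, 7.930000]
step 2: m = 7.390000, f(m) = 0.504278 > 0 → root in [6.850000, 7.390000]
step 3: m = 7.120000, f(m) = 0.082513 > 0 → root in [6.850000, 7.120000]
step 4: m = 6.985000, f(m) = -0.149395 < 0 → root in [6.985000, 7.120000]
Midpoint of [6.985000, 7.120000] = 7.052500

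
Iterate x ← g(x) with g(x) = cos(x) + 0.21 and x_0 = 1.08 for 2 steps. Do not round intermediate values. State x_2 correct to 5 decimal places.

0.98674

x_1 = g(1.080000) = 0.681328
x_2 = g(0.681328) = 0.986737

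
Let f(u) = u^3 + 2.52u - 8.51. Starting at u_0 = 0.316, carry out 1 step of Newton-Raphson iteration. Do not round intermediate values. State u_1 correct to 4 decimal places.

3.0406

Newton update: u ← u − f(u)/f'(u).
f'(u) = 3u^2 + 2.52
u_0 = 0.316000: f = -7.682126, f' = 2.819568 → u_1 = 0.316000 - (-7.682126)/(2.819568) = 3.040575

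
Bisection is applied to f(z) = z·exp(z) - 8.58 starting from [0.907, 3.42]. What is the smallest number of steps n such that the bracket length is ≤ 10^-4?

15

Initial width b − a = 3.42 − 0.907 = 2.513000.
After n steps the width is (b−a)/2^n; need (b−a)/2^n ≤ 10^-4.
So n ≥ log₂(2.513000/10^-4) = log₂(25130.0000) ≈ 14.6171.
Hence n = 15.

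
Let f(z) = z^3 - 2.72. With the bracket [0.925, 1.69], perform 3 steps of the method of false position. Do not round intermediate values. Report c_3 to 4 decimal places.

1.3922

f(0.925000) = -1.928547, f(1.690000) = 2.106809
step 1: c = 1.290603, f(c) = -0.570299 < 0 → new bracket [1.290603, 1.690000]
step 2: c = 1.375686, f(c) = -0.116499 < 0 → new bracket [1.375686, 1.690000]
step 3: c = 1.392156, f(c) = -0.021868 < 0 → new bracket [1.392156, 1.690000]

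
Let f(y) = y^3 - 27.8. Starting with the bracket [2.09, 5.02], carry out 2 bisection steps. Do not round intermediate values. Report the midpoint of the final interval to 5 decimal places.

3.18875

f(2.090000) = -18.670671, f(5.020000) = 98.706008 (opposite signs)
step 1: m = 3.555000, f(m) = 17.128179 > 0 → root in [2.090000, 3.555000]
step 2: m = 2.822500, f(m) = -5.314536 < 0 → root in [2.822500, 3.555000]
Midpoint of [2.822500, 3.555000] = 3.188750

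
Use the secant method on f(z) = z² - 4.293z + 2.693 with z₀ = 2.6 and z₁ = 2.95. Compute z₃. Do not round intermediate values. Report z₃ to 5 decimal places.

3.43496

f(z_0) = -1.708800, f(z_1) = -1.268850
z_2 = 2.950000 - (-1.268850)·(2.950000 - 2.600000)/(-1.268850 - (-1.708800)) = 3.959427; f(z_2) = 1.372243
z_3 = 3.959427 - (1.372243)·(3.959427 - 2.950000)/(1.372243 - (-1.268850)) = 3.434955; f(z_3) = -0.254345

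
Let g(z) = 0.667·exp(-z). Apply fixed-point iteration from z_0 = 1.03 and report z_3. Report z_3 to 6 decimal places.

0.394305

z_1 = g(1.030000) = 0.238124
z_2 = g(0.238124) = 0.525666
z_3 = g(0.525666) = 0.394305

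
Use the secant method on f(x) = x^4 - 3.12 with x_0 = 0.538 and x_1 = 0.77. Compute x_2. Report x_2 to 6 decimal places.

3.168800

Secant update: x_(k+1) = x_k − f(x_k)·(x_k − x_(k-1))/(f(x_k) − f(x_(k-1))).
f(x_0) = -3.036222, f(x_1) = -2.768470
x_2 = 0.770000 - (-2.768470)·(0.770000 - 0.538000)/(-2.768470 - (-3.036222)) = 3.168800; f(x_2) = 97.707600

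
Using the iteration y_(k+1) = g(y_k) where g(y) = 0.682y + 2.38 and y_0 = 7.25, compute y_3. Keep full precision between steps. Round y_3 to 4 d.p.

7.4100

y_1 = g(7.250000) = 7.324500
y_2 = g(7.324500) = 7.375309
y_3 = g(7.375309) = 7.409961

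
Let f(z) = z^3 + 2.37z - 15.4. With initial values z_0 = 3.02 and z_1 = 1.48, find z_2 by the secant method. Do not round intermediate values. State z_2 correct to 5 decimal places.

f(z_0) = 19.301008, f(z_1) = -8.650608
z_2 = 1.480000 - (-8.650608)·(1.480000 - 3.020000)/(-8.650608 - (19.301008)) = 1.956607; f(z_2) = -3.272341

1.95661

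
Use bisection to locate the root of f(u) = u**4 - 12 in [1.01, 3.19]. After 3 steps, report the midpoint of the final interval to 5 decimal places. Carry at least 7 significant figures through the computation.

1.96375

f(1.010000) = -10.959396, f(3.190000) = 91.553011 (opposite signs)
step 1: m = 2.100000, f(m) = 7.448100 > 0 → root in [1.010000, 2.100000]
step 2: m = 1.555000, f(m) = -6.153155 < 0 → root in [1.555000, 2.100000]
step 3: m = 1.827500, f(m) = -0.846028 < 0 → root in [1.827500, 2.100000]
Midpoint of [1.827500, 2.100000] = 1.963750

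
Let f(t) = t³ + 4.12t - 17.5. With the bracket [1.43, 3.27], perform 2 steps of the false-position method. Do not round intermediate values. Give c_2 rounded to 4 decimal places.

1.9899

f(1.430000) = -8.684193, f(3.270000) = 30.938183
step 1: c = 1.833280, f(c) = -3.785386 < 0 → new bracket [1.833280, 3.270000]
step 2: c = 1.989904, f(c) = -1.422138 < 0 → new bracket [1.989904, 3.270000]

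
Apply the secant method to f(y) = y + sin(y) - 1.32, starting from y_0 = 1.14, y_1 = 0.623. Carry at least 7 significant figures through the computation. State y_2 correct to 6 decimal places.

0.692693

Secant update: y_(k+1) = y_k − f(y_k)·(y_k − y_(k-1))/(f(y_k) − f(y_(k-1))).
f(y_0) = 0.728633, f(y_1) = -0.113526
y_2 = 0.623000 - (-0.113526)·(0.623000 - 1.140000)/(-0.113526 - (0.728633)) = 0.692693; f(y_2) = 0.011305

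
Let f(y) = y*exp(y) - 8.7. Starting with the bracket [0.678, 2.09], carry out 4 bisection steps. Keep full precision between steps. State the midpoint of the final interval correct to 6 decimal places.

1.692875

f(0.678000) = -7.364385, f(2.090000) = 8.197473 (opposite signs)
step 1: m = 1.384000, f(m) = -3.176687 < 0 → root in [1.384000, 2.090000]
step 2: m = 1.737000, f(m) = 1.166641 > 0 → root in [1.384000, 1.737000]
step 3: m = 1.560500, f(m) = -1.270145 < 0 → root in [1.560500, 1.737000]
step 4: m = 1.648750, f(m) = -0.125717 < 0 → root in [1.648750, 1.737000]
Midpoint of [1.648750, 1.737000] = 1.692875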